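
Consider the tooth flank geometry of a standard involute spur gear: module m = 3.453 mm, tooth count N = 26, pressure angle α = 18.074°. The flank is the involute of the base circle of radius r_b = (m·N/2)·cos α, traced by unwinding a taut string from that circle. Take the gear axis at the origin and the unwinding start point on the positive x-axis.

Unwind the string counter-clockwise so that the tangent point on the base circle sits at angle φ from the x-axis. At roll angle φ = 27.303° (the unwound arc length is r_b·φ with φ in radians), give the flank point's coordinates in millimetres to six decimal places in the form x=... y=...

pitch radius r_p = m·N/2 = 3.453·26/2 = 44.889000
base radius r_b = r_p·cos α = 44.889000·cos 18.074° = 42.674025
roll angle φ = 27.303° = 0.47652725 rad
x = r_b·(cos φ + φ·sin φ) = 42.674025·(0.88859322 + 0.47652725·0.45869608) = 47.247588
y = r_b·(sin φ − φ·cos φ) = 42.674025·(0.45869608 − 0.47652725·0.88859322) = 1.504567

x=47.247588 y=1.504567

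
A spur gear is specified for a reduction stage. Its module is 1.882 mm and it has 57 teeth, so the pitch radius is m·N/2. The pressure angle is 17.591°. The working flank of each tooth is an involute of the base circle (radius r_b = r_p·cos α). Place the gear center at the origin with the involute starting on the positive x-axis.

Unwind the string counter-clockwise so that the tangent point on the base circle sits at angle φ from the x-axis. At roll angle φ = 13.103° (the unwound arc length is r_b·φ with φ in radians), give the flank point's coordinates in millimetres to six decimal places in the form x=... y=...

x=52.448407 y=0.202776

pitch radius r_p = m·N/2 = 1.882·57/2 = 53.637000
base radius r_b = r_p·cos α = 53.637000·cos 17.591° = 51.128835
roll angle φ = 13.103° = 0.22869049 rad
x = r_b·(cos φ + φ·sin φ) = 51.128835·(0.97396410 + 0.22869049·0.22670230) = 52.448407
y = r_b·(sin φ − φ·cos φ) = 51.128835·(0.22670230 − 0.22869049·0.97396410) = 0.202776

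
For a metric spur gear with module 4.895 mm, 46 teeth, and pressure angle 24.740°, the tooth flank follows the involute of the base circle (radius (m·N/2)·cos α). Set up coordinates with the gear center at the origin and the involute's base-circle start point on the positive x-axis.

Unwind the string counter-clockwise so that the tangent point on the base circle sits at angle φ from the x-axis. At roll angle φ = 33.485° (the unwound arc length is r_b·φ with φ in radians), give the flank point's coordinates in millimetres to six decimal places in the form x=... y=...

pitch radius r_p = m·N/2 = 4.895·46/2 = 112.585000
base radius r_b = r_p·cos α = 112.585000·cos 24.740° = 102.251524
roll angle φ = 33.485° = 0.58442350 rad
x = r_b·(cos φ + φ·sin φ) = 102.251524·(0.83403029 + 0.58442350·0.55171866) = 118.250579
y = r_b·(sin φ − φ·cos φ) = 102.251524·(0.55171866 − 0.58442350·0.83403029) = 6.573930

x=118.250579 y=6.573930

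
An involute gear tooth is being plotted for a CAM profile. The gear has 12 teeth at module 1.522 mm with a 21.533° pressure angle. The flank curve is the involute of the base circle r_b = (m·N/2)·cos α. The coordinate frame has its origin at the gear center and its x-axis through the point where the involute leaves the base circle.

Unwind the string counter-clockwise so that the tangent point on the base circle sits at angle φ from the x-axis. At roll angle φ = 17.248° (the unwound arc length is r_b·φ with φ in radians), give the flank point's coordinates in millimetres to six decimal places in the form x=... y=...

pitch radius r_p = m·N/2 = 1.522·12/2 = 9.132000
base radius r_b = r_p·cos α = 9.132000·cos 21.533° = 8.494644
roll angle φ = 17.248° = 0.30103439 rad
x = r_b·(cos φ + φ·sin φ) = 8.494644·(0.95503030 + 0.30103439·0.29650824) = 8.870867
y = r_b·(sin φ − φ·cos φ) = 8.494644·(0.29650824 − 0.30103439·0.95503030) = 0.076548

x=8.870867 y=0.076548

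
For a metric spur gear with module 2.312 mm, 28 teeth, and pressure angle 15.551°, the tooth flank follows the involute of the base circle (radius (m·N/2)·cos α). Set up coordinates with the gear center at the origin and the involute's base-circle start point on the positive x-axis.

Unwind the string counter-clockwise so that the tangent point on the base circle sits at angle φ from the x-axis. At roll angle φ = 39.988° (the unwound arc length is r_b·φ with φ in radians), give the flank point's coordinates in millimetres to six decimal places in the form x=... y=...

pitch radius r_p = m·N/2 = 2.312·28/2 = 32.368000
base radius r_b = r_p·cos α = 32.368000·cos 15.551° = 31.183079
roll angle φ = 39.988° = 0.69792226 rad
x = r_b·(cos φ + φ·sin φ) = 31.183079·(0.76617905 + 0.69792226·0.64262716) = 37.877551
y = r_b·(sin φ − φ·cos φ) = 31.183079·(0.64262716 − 0.69792226·0.76617905) = 3.364459

x=37.877551 y=3.364459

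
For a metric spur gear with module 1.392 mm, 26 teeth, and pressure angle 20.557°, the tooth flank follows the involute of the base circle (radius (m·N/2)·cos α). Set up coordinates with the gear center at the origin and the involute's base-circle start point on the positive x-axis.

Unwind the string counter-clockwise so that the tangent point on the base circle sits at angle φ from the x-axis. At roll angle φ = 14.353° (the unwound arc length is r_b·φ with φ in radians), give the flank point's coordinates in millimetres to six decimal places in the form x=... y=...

x=17.467036 y=0.088231

pitch radius r_p = m·N/2 = 1.392·26/2 = 18.096000
base radius r_b = r_p·cos α = 18.096000·cos 20.557° = 16.943707
roll angle φ = 14.353° = 0.25050711 rad
x = r_b·(cos φ + φ·sin φ) = 16.943707·(0.96878684 + 0.25050711·0.24789527) = 17.467036
y = r_b·(sin φ − φ·cos φ) = 16.943707·(0.24789527 − 0.25050711·0.96878684) = 0.088231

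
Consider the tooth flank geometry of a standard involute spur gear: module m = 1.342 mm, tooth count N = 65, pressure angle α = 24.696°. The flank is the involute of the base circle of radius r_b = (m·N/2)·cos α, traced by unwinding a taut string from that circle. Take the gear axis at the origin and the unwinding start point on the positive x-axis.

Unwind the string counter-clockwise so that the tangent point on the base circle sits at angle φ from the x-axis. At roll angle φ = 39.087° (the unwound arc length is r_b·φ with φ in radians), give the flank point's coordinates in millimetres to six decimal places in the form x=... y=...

pitch radius r_p = m·N/2 = 1.342·65/2 = 43.615000
base radius r_b = r_p·cos α = 43.615000·cos 24.696° = 39.625856
roll angle φ = 39.087° = 0.68219684 rad
x = r_b·(cos φ + φ·sin φ) = 39.625856·(0.77618948 + 0.68219684·0.63049971) = 47.801241
y = r_b·(sin φ − φ·cos φ) = 39.625856·(0.63049971 − 0.68219684·0.77618948) = 4.001645

x=47.801241 y=4.001645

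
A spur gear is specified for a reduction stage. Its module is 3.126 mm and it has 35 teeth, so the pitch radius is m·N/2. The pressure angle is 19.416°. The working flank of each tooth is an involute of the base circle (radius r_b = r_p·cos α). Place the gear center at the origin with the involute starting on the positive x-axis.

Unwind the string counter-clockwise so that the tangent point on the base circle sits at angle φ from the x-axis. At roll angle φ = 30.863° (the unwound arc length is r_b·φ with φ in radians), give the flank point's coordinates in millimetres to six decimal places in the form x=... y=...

x=58.544778 y=2.610777

pitch radius r_p = m·N/2 = 3.126·35/2 = 54.705000
base radius r_b = r_p·cos α = 54.705000·cos 19.416° = 51.593919
roll angle φ = 30.863° = 0.53866097 rad
x = r_b·(cos φ + φ·sin φ) = 51.593919·(0.85839636 + 0.53866097·0.51298703) = 58.544778
y = r_b·(sin φ − φ·cos φ) = 51.593919·(0.51298703 − 0.53866097·0.85839636) = 2.610777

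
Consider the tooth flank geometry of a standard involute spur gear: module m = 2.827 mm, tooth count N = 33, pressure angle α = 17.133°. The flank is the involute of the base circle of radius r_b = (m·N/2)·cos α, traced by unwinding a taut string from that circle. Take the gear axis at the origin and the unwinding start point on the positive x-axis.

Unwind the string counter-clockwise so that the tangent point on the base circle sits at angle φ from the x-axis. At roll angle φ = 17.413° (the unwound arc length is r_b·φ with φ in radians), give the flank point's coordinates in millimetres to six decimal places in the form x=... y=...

pitch radius r_p = m·N/2 = 2.827·33/2 = 46.645500
base radius r_b = r_p·cos α = 46.645500·cos 17.133° = 44.575536
roll angle φ = 17.413° = 0.30391418 rad
x = r_b·(cos φ + φ·sin φ) = 44.575536·(0.95417245 + 0.30391418·0.29925729) = 46.586828
y = r_b·(sin φ − φ·cos φ) = 44.575536·(0.29925729 − 0.30391418·0.95417245) = 0.413249

x=46.586828 y=0.413249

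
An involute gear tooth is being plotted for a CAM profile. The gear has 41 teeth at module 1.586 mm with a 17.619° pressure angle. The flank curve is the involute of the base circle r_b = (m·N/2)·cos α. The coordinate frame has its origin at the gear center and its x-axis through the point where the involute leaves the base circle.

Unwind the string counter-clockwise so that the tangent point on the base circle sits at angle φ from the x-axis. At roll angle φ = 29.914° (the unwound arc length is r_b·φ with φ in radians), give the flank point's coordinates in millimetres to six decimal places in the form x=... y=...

pitch radius r_p = m·N/2 = 1.586·41/2 = 32.513000
base radius r_b = r_p·cos α = 32.513000·cos 17.619° = 30.987826
roll angle φ = 29.914° = 0.52209779 rad
x = r_b·(cos φ + φ·sin φ) = 30.987826·(0.86677492 + 0.52209779·0.49869955) = 34.927769
y = r_b·(sin φ − φ·cos φ) = 30.987826·(0.49869955 − 0.52209779·0.86677492) = 1.430345

x=34.927769 y=1.430345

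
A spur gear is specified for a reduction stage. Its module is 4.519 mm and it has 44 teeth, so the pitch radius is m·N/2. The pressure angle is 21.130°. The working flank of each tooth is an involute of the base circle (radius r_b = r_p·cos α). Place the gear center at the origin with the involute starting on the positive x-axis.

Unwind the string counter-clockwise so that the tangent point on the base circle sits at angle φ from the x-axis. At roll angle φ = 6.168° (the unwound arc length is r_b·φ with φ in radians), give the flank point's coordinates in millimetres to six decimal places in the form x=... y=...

x=93.269408 y=0.038519

pitch radius r_p = m·N/2 = 4.519·44/2 = 99.418000
base radius r_b = r_p·cos α = 99.418000·cos 21.130° = 92.733622
roll angle φ = 6.168° = 0.10765191 rad
x = r_b·(cos φ + φ·sin φ) = 92.733622·(0.99421113 + 0.10765191·0.10744410) = 93.269408
y = r_b·(sin φ − φ·cos φ) = 92.733622·(0.10744410 − 0.10765191·0.99421113) = 0.038519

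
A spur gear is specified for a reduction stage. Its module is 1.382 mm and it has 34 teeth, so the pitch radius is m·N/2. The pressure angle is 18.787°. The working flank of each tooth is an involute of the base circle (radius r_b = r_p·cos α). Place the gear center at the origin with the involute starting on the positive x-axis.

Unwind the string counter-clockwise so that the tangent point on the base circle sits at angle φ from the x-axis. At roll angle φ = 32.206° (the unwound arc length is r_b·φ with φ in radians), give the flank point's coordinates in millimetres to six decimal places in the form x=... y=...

x=25.483383 y=1.275606

pitch radius r_p = m·N/2 = 1.382·34/2 = 23.494000
base radius r_b = r_p·cos α = 23.494000·cos 18.787° = 22.242295
roll angle φ = 32.206° = 0.56210074 rad
x = r_b·(cos φ + φ·sin φ) = 22.242295·(0.84613736 + 0.56210074·0.53296489) = 25.483383
y = r_b·(sin φ − φ·cos φ) = 22.242295·(0.53296489 − 0.56210074·0.84613736) = 1.275606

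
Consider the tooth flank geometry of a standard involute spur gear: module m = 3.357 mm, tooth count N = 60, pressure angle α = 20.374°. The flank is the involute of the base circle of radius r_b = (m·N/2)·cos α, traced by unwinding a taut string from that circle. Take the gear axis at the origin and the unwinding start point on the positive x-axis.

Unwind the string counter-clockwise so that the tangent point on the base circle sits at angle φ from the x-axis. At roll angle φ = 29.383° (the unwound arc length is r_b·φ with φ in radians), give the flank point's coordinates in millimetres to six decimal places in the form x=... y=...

x=106.019804 y=4.133809

pitch radius r_p = m·N/2 = 3.357·60/2 = 100.710000
base radius r_b = r_p·cos α = 100.710000·cos 20.374° = 94.409589
roll angle φ = 29.383° = 0.51283009 rad
x = r_b·(cos φ + φ·sin φ) = 94.409589·(0.87135943 + 0.51283009·0.49064524) = 106.019804
y = r_b·(sin φ − φ·cos φ) = 94.409589·(0.49064524 − 0.51283009·0.87135943) = 4.133809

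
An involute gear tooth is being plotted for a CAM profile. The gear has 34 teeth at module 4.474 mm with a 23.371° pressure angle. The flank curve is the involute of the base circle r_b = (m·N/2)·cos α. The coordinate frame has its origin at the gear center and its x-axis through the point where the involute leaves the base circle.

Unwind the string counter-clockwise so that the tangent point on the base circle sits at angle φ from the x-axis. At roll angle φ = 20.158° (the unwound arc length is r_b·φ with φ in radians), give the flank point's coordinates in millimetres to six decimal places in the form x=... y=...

x=74.006083 y=1.001001

pitch radius r_p = m·N/2 = 4.474·34/2 = 76.058000
base radius r_b = r_p·cos α = 76.058000·cos 23.371° = 69.817861
roll angle φ = 20.158° = 0.35182347 rad
x = r_b·(cos φ + φ·sin φ) = 69.817861·(0.93874589 + 0.35182347·0.34461015) = 74.006083
y = r_b·(sin φ − φ·cos φ) = 69.817861·(0.34461015 − 0.35182347·0.93874589) = 1.001001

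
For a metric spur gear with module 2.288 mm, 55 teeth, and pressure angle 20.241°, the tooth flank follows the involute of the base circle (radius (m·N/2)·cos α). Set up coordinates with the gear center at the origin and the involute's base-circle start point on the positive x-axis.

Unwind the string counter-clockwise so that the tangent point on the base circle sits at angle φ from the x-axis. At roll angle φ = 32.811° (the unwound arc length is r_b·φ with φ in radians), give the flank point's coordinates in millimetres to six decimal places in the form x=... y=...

pitch radius r_p = m·N/2 = 2.288·55/2 = 62.920000
base radius r_b = r_p·cos α = 62.920000·cos 20.241° = 59.034419
roll angle φ = 32.811° = 0.57265998 rad
x = r_b·(cos φ + φ·sin φ) = 59.034419·(0.84046259 + 0.57265998·0.54186958) = 67.935015
y = r_b·(sin φ − φ·cos φ) = 59.034419·(0.54186958 − 0.57265998·0.84046259) = 3.575732

x=67.935015 y=3.575732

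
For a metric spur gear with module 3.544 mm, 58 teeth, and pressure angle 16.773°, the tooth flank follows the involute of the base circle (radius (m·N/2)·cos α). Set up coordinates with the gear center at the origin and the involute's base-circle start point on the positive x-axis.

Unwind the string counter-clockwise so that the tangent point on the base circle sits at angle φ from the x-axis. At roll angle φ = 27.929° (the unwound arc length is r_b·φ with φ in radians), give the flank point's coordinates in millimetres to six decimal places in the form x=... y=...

x=109.408947 y=3.709649

pitch radius r_p = m·N/2 = 3.544·58/2 = 102.776000
base radius r_b = r_p·cos α = 102.776000·cos 16.773° = 98.403456
roll angle φ = 27.929° = 0.48745301 rad
x = r_b·(cos φ + φ·sin φ) = 98.403456·(0.88352868 + 0.48745301·0.46837707) = 109.408947
y = r_b·(sin φ − φ·cos φ) = 98.403456·(0.46837707 − 0.48745301·0.88352868) = 3.709649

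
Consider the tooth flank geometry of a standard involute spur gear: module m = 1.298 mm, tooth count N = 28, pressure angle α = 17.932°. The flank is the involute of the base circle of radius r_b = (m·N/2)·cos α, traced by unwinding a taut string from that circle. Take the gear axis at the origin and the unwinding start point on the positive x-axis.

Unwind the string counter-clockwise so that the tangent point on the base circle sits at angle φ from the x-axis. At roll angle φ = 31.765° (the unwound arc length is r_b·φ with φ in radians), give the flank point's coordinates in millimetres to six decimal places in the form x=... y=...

pitch radius r_p = m·N/2 = 1.298·28/2 = 18.172000
base radius r_b = r_p·cos α = 18.172000·cos 17.932° = 17.289251
roll angle φ = 31.765° = 0.55440384 rad
x = r_b·(cos φ + φ·sin φ) = 17.289251·(0.85021443 + 0.55440384·0.52643653) = 19.745585
y = r_b·(sin φ − φ·cos φ) = 17.289251·(0.52643653 − 0.55440384·0.85021443) = 0.952195

x=19.745585 y=0.952195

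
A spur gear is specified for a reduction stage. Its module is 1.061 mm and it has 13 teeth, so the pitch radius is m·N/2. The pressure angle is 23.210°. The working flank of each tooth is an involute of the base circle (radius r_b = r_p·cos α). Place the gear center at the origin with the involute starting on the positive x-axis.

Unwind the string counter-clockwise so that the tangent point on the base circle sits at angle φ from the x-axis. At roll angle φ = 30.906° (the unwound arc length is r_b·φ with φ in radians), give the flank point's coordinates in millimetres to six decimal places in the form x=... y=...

pitch radius r_p = m·N/2 = 1.061·13/2 = 6.896500
base radius r_b = r_p·cos α = 6.896500·cos 23.210° = 6.338343
roll angle φ = 30.906° = 0.53941146 rad
x = r_b·(cos φ + φ·sin φ) = 6.338343·(0.85801112 + 0.53941146·0.51363111) = 7.194460
y = r_b·(sin φ − φ·cos φ) = 6.338343·(0.51363111 − 0.53941146·0.85801112) = 0.322052

x=7.194460 y=0.322052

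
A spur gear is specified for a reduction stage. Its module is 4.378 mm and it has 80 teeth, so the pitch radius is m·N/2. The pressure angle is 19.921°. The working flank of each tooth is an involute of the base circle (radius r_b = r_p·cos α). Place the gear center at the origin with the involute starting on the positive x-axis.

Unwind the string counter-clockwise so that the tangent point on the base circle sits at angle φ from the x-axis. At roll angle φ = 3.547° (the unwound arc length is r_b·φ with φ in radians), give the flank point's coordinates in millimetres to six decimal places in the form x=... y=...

x=164.956587 y=0.013016

pitch radius r_p = m·N/2 = 4.378·80/2 = 175.120000
base radius r_b = r_p·cos α = 175.120000·cos 19.921° = 164.641399
roll angle φ = 3.547° = 0.06190683 rad
x = r_b·(cos φ + φ·sin φ) = 164.641399·(0.99808438 + 0.06190683·0.06186729) = 164.956587
y = r_b·(sin φ − φ·cos φ) = 164.641399·(0.06186729 − 0.06190683·0.99808438) = 0.013016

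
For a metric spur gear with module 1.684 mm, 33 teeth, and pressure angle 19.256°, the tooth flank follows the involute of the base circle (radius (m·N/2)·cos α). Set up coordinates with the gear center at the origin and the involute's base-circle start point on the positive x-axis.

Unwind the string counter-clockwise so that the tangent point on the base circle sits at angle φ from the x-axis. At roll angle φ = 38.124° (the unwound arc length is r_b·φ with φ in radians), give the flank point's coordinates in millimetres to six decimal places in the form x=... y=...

x=31.411297 y=2.463644

pitch radius r_p = m·N/2 = 1.684·33/2 = 27.786000
base radius r_b = r_p·cos α = 27.786000·cos 19.256° = 26.231498
roll angle φ = 38.124° = 0.66538932 rad
x = r_b·(cos φ + φ·sin φ) = 26.231498·(0.78667649 + 0.66538932·0.61736545) = 31.411297
y = r_b·(sin φ − φ·cos φ) = 26.231498·(0.61736545 − 0.66538932·0.78667649) = 2.463644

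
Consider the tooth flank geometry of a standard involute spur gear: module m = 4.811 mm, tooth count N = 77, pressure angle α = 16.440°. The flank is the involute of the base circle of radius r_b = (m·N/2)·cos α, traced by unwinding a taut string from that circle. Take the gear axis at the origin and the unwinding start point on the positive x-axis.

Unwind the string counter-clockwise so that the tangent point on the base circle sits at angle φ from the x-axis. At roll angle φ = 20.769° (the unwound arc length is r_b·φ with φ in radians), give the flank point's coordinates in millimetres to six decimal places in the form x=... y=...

pitch radius r_p = m·N/2 = 4.811·77/2 = 185.223500
base radius r_b = r_p·cos α = 185.223500·cos 16.440° = 177.650939
roll angle φ = 20.769° = 0.36248743 rad
x = r_b·(cos φ + φ·sin φ) = 177.650939·(0.93501767 + 0.36248743·0.35460112) = 188.941744
y = r_b·(sin φ − φ·cos φ) = 177.650939·(0.35460112 − 0.36248743·0.93501767) = 2.783607

x=188.941744 y=2.783607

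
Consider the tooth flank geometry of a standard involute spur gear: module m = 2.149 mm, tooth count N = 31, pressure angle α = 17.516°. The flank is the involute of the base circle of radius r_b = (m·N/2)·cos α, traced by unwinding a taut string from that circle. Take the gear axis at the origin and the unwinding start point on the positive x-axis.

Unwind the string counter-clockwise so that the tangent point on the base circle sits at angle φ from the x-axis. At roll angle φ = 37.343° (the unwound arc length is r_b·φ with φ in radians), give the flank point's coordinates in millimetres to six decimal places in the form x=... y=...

x=37.812001 y=2.808834

pitch radius r_p = m·N/2 = 2.149·31/2 = 33.309500
base radius r_b = r_p·cos α = 33.309500·cos 17.516° = 31.765036
roll angle φ = 37.343° = 0.65175830 rad
x = r_b·(cos φ + φ·sin φ) = 31.765036·(0.79501847 + 0.65175830·0.60658523) = 37.812001
y = r_b·(sin φ − φ·cos φ) = 31.765036·(0.60658523 − 0.65175830·0.79501847) = 2.808834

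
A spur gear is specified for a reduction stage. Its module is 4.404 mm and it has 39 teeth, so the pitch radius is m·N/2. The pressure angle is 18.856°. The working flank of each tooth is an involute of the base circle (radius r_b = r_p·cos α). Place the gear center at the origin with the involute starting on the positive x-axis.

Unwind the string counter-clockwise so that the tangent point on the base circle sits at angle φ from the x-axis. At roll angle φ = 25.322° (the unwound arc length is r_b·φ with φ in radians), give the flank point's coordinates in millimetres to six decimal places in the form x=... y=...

pitch radius r_p = m·N/2 = 4.404·39/2 = 85.878000
base radius r_b = r_p·cos α = 85.878000·cos 18.856° = 81.269257
roll angle φ = 25.322° = 0.44195227 rad
x = r_b·(cos φ + φ·sin φ) = 81.269257·(0.90391839 + 0.44195227·0.42770497) = 88.822712
y = r_b·(sin φ − φ·cos φ) = 81.269257·(0.42770497 − 0.44195227·0.90391839) = 2.293109

x=88.822712 y=2.293109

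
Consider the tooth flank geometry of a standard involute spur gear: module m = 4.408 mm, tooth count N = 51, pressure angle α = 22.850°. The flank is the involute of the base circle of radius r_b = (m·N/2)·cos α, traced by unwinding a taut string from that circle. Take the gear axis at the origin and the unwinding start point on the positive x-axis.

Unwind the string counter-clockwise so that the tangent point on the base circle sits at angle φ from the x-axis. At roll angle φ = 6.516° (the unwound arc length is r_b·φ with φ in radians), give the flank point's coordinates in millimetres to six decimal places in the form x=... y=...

x=104.250737 y=0.050720

pitch radius r_p = m·N/2 = 4.408·51/2 = 112.404000
base radius r_b = r_p·cos α = 112.404000·cos 22.850° = 103.583054
roll angle φ = 6.516° = 0.11372565 rad
x = r_b·(cos φ + φ·sin φ) = 103.583054·(0.99354020 + 0.11372565·0.11348067) = 104.250737
y = r_b·(sin φ − φ·cos φ) = 103.583054·(0.11348067 − 0.11372565·0.99354020) = 0.050720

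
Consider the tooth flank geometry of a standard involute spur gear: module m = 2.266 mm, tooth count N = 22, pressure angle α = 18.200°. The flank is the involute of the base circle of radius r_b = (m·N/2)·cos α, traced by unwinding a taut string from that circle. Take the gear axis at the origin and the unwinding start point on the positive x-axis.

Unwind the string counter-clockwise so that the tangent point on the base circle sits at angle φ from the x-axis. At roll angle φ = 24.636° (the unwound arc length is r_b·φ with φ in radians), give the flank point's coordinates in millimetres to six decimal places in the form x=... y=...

x=25.767778 y=0.615934

pitch radius r_p = m·N/2 = 2.266·22/2 = 24.926000
base radius r_b = r_p·cos α = 24.926000·cos 18.200° = 23.679003
roll angle φ = 24.636° = 0.42997931 rad
x = r_b·(cos φ + φ·sin φ) = 23.679003·(0.90897437 + 0.42997931·0.41685200) = 25.767778
y = r_b·(sin φ − φ·cos φ) = 23.679003·(0.41685200 − 0.42997931·0.90897437) = 0.615934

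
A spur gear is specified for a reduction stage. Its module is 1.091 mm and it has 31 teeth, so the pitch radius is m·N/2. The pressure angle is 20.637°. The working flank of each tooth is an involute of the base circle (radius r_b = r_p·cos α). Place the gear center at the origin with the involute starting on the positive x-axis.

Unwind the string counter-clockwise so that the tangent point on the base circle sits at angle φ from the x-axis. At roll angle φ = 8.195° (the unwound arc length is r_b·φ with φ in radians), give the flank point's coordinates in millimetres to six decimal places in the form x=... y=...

pitch radius r_p = m·N/2 = 1.091·31/2 = 16.910500
base radius r_b = r_p·cos α = 16.910500·cos 20.637° = 15.825389
roll angle φ = 8.195° = 0.14302973 rad
x = r_b·(cos φ + φ·sin φ) = 15.825389·(0.98978867 + 0.14302973·0.14254256) = 15.986436
y = r_b·(sin φ − φ·cos φ) = 15.825389·(0.14254256 − 0.14302973·0.98978867) = 0.015404

x=15.986436 y=0.015404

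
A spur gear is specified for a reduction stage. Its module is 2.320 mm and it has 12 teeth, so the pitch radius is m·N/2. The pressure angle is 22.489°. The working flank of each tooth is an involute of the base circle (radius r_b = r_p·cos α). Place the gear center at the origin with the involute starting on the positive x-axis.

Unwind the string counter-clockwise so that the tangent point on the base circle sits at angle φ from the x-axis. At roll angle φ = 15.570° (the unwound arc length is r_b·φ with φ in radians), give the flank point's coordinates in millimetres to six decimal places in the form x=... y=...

pitch radius r_p = m·N/2 = 2.320·12/2 = 13.920000
base radius r_b = r_p·cos α = 13.920000·cos 22.489° = 12.861426
roll angle φ = 15.570° = 0.27174776 rad
x = r_b·(cos φ + φ·sin φ) = 12.861426·(0.96330324 + 0.27174776·0.26841547) = 13.327582
y = r_b·(sin φ − φ·cos φ) = 12.861426·(0.26841547 − 0.27174776·0.96330324) = 0.085399

x=13.327582 y=0.085399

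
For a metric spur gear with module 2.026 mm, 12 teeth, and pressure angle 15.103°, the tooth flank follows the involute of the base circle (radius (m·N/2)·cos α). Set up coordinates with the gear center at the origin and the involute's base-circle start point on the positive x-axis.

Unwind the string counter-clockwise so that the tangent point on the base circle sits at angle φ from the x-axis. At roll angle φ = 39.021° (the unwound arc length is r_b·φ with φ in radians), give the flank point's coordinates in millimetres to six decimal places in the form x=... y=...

x=14.150294 y=1.179374

pitch radius r_p = m·N/2 = 2.026·12/2 = 12.156000
base radius r_b = r_p·cos α = 12.156000·cos 15.103° = 11.736119
roll angle φ = 39.021° = 0.68104493 rad
x = r_b·(cos φ + φ·sin φ) = 11.736119·(0.77691525 + 0.68104493·0.62960519) = 14.150294
y = r_b·(sin φ − φ·cos φ) = 11.736119·(0.62960519 − 0.68104493·0.77691525) = 1.179374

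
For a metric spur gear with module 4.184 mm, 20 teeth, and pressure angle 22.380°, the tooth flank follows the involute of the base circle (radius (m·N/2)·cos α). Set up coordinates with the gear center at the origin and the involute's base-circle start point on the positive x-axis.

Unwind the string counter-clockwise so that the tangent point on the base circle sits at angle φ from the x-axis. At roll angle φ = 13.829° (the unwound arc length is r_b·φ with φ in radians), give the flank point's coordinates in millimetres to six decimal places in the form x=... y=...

x=39.799119 y=0.180274

pitch radius r_p = m·N/2 = 4.184·20/2 = 41.840000
base radius r_b = r_p·cos α = 41.840000·cos 22.380° = 38.688569
roll angle φ = 13.829° = 0.24136158 rad
x = r_b·(cos φ + φ·sin φ) = 38.688569·(0.97101342 + 0.24136158·0.23902496) = 39.799119
y = r_b·(sin φ − φ·cos φ) = 38.688569·(0.23902496 − 0.24136158·0.97101342) = 0.180274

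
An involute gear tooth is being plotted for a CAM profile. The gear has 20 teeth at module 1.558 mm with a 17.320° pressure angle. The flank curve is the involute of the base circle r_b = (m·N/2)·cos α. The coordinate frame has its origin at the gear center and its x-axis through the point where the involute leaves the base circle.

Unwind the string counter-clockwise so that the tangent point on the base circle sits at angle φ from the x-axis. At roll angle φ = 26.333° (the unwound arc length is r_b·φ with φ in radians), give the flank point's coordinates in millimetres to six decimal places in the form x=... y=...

x=16.362440 y=0.471222

pitch radius r_p = m·N/2 = 1.558·20/2 = 15.580000
base radius r_b = r_p·cos α = 15.580000·cos 17.320° = 14.873555
roll angle φ = 26.333° = 0.45959755 rad
x = r_b·(cos φ + φ·sin φ) = 14.873555·(0.89623109 + 0.45959755·0.44358746) = 16.362440
y = r_b·(sin φ − φ·cos φ) = 14.873555·(0.44358746 − 0.45959755·0.89623109) = 0.471222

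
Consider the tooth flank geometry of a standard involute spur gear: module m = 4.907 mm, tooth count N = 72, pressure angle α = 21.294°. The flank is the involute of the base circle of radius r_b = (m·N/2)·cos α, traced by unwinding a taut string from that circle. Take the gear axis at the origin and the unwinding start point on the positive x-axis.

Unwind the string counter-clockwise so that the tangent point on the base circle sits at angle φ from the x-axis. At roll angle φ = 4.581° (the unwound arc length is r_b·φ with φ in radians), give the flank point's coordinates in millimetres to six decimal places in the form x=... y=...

pitch radius r_p = m·N/2 = 4.907·72/2 = 176.652000
base radius r_b = r_p·cos α = 176.652000·cos 21.294° = 164.591838
roll angle φ = 4.581° = 0.07995353 rad
x = r_b·(cos φ + φ·sin φ) = 164.591838·(0.99680542 + 0.07995353·0.07986838) = 165.117079
y = r_b·(sin φ − φ·cos φ) = 164.591838·(0.07986838 − 0.07995353·0.99680542) = 0.028023

x=165.117079 y=0.028023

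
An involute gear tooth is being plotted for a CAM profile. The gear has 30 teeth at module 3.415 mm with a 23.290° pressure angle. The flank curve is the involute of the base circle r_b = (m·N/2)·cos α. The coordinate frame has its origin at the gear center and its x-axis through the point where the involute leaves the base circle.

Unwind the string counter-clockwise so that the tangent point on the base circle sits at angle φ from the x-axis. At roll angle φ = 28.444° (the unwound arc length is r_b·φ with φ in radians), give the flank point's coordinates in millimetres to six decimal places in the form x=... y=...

pitch radius r_p = m·N/2 = 3.415·30/2 = 51.225000
base radius r_b = r_p·cos α = 51.225000·cos 23.290° = 47.050952
roll angle φ = 28.444° = 0.49644145 rad
x = r_b·(cos φ + φ·sin φ) = 47.050952·(0.87928306 + 0.49644145·0.47629959) = 52.496531
y = r_b·(sin φ − φ·cos φ) = 47.050952·(0.47629959 − 0.49644145·0.87928306) = 1.872018

x=52.496531 y=1.872018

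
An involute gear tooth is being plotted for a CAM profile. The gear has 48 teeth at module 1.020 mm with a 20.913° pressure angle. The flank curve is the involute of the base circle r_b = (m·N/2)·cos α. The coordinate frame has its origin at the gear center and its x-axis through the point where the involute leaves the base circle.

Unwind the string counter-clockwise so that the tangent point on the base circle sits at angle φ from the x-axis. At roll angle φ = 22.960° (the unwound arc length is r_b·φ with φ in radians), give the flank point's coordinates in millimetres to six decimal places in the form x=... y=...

x=24.630338 y=0.482672

pitch radius r_p = m·N/2 = 1.020·48/2 = 24.480000
base radius r_b = r_p·cos α = 24.480000·cos 20.913° = 22.867344
roll angle φ = 22.960° = 0.40072760 rad
x = r_b·(cos φ + φ·sin φ) = 22.867344·(0.92077741 + 0.40072760·0.39008840) = 24.630338
y = r_b·(sin φ − φ·cos φ) = 22.867344·(0.39008840 − 0.40072760·0.92077741) = 0.482672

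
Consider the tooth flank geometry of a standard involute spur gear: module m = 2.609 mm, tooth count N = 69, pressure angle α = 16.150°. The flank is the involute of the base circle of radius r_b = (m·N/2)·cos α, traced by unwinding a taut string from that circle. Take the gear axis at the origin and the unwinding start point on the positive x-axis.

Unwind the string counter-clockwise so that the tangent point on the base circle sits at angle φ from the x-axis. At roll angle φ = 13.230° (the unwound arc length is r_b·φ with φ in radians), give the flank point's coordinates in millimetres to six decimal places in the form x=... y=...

x=88.732661 y=0.352923

pitch radius r_p = m·N/2 = 2.609·69/2 = 90.010500
base radius r_b = r_p·cos α = 90.010500·cos 16.150° = 86.458396
roll angle φ = 13.230° = 0.23090706 rad
x = r_b·(cos φ + φ·sin φ) = 86.458396·(0.97345921 + 0.23090706·0.22886060) = 88.732661
y = r_b·(sin φ − φ·cos φ) = 86.458396·(0.22886060 − 0.23090706·0.97345921) = 0.352923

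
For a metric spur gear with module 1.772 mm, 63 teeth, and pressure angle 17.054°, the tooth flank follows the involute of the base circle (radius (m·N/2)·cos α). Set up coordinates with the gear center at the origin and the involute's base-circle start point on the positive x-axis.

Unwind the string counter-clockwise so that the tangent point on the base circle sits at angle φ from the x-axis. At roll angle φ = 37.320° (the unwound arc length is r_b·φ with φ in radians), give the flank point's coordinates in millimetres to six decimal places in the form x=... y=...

pitch radius r_p = m·N/2 = 1.772·63/2 = 55.818000
base radius r_b = r_p·cos α = 55.818000·cos 17.054° = 53.363614
roll angle φ = 37.320° = 0.65135688 rad
x = r_b·(cos φ + φ·sin φ) = 53.363614·(0.79526190 + 0.65135688·0.60626604) = 63.511103
y = r_b·(sin φ − φ·cos φ) = 53.363614·(0.60626604 − 0.65135688·0.79526190) = 4.710232

x=63.511103 y=4.710232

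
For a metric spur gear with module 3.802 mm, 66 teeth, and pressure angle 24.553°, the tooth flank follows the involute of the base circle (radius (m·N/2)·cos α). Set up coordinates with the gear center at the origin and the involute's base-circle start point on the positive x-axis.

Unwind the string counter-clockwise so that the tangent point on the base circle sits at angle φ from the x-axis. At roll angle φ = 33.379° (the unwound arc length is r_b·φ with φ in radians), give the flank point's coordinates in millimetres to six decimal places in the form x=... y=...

x=131.874460 y=7.269168

pitch radius r_p = m·N/2 = 3.802·66/2 = 125.466000
base radius r_b = r_p·cos α = 125.466000·cos 24.553° = 114.121023
roll angle φ = 33.379° = 0.58257345 rad
x = r_b·(cos φ + φ·sin φ) = 114.121023·(0.83504957 + 0.58257345·0.55017472) = 131.874460
y = r_b·(sin φ − φ·cos φ) = 114.121023·(0.55017472 − 0.58257345·0.83504957) = 7.269168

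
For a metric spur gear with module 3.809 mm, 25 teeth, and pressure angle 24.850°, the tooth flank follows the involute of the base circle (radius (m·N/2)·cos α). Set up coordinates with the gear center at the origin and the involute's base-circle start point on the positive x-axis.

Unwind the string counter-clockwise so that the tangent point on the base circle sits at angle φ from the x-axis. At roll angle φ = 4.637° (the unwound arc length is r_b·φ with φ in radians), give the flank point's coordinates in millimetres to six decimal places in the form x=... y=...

pitch radius r_p = m·N/2 = 3.809·25/2 = 47.612500
base radius r_b = r_p·cos α = 47.612500·cos 24.850° = 43.204111
roll angle φ = 4.637° = 0.08093092 rad
x = r_b·(cos φ + φ·sin φ) = 43.204111·(0.99672688 + 0.08093092·0.08084260) = 43.345368
y = r_b·(sin φ − φ·cos φ) = 43.204111·(0.08084260 − 0.08093092·0.99672688) = 0.007629

x=43.345368 y=0.007629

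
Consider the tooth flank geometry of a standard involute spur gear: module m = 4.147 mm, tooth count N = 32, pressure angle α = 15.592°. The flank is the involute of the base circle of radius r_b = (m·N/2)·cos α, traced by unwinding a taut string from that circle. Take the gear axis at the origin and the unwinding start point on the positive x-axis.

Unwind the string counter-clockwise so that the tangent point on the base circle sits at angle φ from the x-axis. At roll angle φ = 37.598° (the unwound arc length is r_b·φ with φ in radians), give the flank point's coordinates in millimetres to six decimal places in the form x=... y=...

x=76.224192 y=5.764451

pitch radius r_p = m·N/2 = 4.147·32/2 = 66.352000
base radius r_b = r_p·cos α = 66.352000·cos 15.592° = 63.910253
roll angle φ = 37.598° = 0.65620889 rad
x = r_b·(cos φ + φ·sin φ) = 63.910253·(0.79231094 + 0.65620889·0.61011751) = 76.224192
y = r_b·(sin φ − φ·cos φ) = 63.910253·(0.61011751 − 0.65620889·0.79231094) = 5.764451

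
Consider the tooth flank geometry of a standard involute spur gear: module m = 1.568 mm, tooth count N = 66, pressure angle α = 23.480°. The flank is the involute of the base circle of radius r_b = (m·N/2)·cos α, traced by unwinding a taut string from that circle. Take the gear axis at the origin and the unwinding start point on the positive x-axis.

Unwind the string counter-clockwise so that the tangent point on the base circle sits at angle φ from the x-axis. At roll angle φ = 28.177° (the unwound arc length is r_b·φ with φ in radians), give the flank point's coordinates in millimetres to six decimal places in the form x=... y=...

x=52.856218 y=1.836449

pitch radius r_p = m·N/2 = 1.568·66/2 = 51.744000
base radius r_b = r_p·cos α = 51.744000·cos 23.480° = 47.459556
roll angle φ = 28.177° = 0.49178142 rad
x = r_b·(cos φ + φ·sin φ) = 47.459556·(0.88149308 + 0.49178142·0.47219695) = 52.856218
y = r_b·(sin φ − φ·cos φ) = 47.459556·(0.47219695 − 0.49178142·0.88149308) = 1.836449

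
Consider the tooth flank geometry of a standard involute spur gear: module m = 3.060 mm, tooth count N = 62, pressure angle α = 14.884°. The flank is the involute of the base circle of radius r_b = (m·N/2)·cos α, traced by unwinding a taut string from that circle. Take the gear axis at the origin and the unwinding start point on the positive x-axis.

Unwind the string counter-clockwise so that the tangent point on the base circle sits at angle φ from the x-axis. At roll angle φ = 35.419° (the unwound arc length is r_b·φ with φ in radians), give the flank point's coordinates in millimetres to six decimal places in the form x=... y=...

pitch radius r_p = m·N/2 = 3.060·62/2 = 94.860000
base radius r_b = r_p·cos α = 94.860000·cos 14.884° = 91.677243
roll angle φ = 35.419° = 0.61817817 rad
x = r_b·(cos φ + φ·sin φ) = 91.677243·(0.81493565 + 0.61817817·0.57955145) = 107.555898
y = r_b·(sin φ − φ·cos φ) = 91.677243·(0.57955145 − 0.61817817·0.81493565) = 6.946936

x=107.555898 y=6.946936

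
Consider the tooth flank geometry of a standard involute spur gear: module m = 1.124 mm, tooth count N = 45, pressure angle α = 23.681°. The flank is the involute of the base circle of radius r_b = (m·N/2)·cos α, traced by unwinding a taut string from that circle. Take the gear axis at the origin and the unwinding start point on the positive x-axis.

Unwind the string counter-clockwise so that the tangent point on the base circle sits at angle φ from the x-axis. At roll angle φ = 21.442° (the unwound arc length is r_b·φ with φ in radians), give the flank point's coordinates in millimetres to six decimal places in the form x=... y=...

x=24.725953 y=0.398988

pitch radius r_p = m·N/2 = 1.124·45/2 = 25.290000
base radius r_b = r_p·cos α = 25.290000·cos 23.681° = 23.160477
roll angle φ = 21.442° = 0.37423350 rad
x = r_b·(cos φ + φ·sin φ) = 23.160477·(0.93078810 + 0.37423350·0.36555919) = 24.725953
y = r_b·(sin φ − φ·cos φ) = 23.160477·(0.36555919 − 0.37423350·0.93078810) = 0.398988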